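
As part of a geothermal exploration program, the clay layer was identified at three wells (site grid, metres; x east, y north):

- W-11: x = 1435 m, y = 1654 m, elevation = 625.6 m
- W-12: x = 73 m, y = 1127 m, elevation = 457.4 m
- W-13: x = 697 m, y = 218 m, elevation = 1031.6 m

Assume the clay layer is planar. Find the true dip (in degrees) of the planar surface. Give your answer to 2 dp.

Two edge vectors: W-11→W-12 = (-1362, -527, -168.2), W-11→W-13 = (-738, -1436, 406).
Normal n = (W-11→W-12) × (W-11→W-13) = (-455497.2, 677103.6, 1566906).
So ∂z/∂x = −n_x/n_z = 0.29070 and ∂z/∂y = −n_y/n_z = −0.43213.
Gradient magnitude |∇z| = √(a² + b²) = √(0.08451 + 0.18673) = 0.52081.
True dip = arctan(0.52081) = 27.51°, dipping toward NW (azimuth ≈ 326°).

27.51°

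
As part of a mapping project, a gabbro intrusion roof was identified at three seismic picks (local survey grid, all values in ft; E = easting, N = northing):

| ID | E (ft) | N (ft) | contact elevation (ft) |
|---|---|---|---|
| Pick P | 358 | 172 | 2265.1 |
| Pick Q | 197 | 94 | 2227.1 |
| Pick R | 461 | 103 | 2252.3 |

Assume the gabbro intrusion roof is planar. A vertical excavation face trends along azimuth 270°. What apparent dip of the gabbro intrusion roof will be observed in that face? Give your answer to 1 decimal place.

4.8°

Let the plane be z = a·E + b·N + c.
Pick Q−Pick P: −161a − 78b = −38;  Pick R−Pick P: 103a − 69b = −12.8.
Solving gives a = 0.08481, b = 0.31211.
Unit vector along 270° is (sin 270°, cos 270°) = (-1.0000, -0.0000).
Slope in that direction = a·(-1.0000) + b·(-0.0000) = −0.08481.
Apparent dip = arctan|0.08481| = 4.8° (true dip is 17.9°, so apparent ≤ true as expected).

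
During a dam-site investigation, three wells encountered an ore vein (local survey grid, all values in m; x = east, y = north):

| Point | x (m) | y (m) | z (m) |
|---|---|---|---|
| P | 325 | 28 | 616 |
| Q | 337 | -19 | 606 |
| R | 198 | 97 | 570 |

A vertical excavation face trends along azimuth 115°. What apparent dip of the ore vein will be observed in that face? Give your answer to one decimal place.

Let the plane be z = a·x + b·y + c.
Q−P: 12a − 47b = −10;  R−P: −127a + 69b = −46.
Solving gives a = 0.55476, b = 0.35441.
Unit vector along 115° is (sin 115°, cos 115°) = (0.9063, -0.4226).
Slope in that direction = a·(0.9063) + b·(-0.4226) = 0.35300.
Apparent dip = arctan|0.35300| = 19.4° (true dip is 33.4°, so apparent ≤ true as expected).

19.4°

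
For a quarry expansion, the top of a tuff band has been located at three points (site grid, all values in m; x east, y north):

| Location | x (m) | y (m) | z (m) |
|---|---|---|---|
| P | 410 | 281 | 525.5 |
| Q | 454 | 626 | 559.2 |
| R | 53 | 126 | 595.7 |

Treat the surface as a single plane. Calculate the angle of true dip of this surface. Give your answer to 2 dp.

Let the plane be z = a·x + b·y + c.
Q−P: 44a + 345b = 33.7;  R−P: −357a − 155b = 70.2.
Solving gives a = −0.25306, b = 0.12996.
Gradient magnitude |∇z| = √(a² + b²) = √(0.06404 + 0.01689) = 0.28448.
True dip = arctan(0.28448) = 15.88°, dipping toward ESE (azimuth ≈ 117°).

15.88°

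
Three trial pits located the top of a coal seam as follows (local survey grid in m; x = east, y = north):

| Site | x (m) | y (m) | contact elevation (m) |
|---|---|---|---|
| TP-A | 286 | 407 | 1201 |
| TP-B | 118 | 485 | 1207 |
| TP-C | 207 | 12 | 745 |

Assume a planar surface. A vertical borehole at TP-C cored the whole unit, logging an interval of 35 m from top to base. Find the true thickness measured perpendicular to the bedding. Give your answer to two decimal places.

22.88 m

Two edge vectors: TP-A→TP-B = (-168, 78, 6), TP-A→TP-C = (-79, -395, -456).
Normal n = (TP-A→TP-B) × (TP-A→TP-C) = (-33198, -77082, 72522).
So ∂z/∂x = −n_x/n_z = 0.45776 and ∂z/∂y = −n_y/n_z = 1.06288.
|∇z| = √(a²+b²) = 1.15726, so dip δ = arctan(1.15726) = 49.17°.
True thickness = vertical thickness × cos δ = 35 × cos 49.17° = 22.88 m.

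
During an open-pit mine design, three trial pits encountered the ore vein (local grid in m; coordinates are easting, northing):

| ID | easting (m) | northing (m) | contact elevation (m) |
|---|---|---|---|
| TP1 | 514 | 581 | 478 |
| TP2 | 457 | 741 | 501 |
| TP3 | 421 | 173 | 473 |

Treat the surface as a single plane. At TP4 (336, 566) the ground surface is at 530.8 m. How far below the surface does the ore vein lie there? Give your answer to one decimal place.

13.7 m

Two edge vectors: TP1→TP2 = (-57, 160, 23), TP1→TP3 = (-93, -408, -5).
Normal n = (TP1→TP2) × (TP1→TP3) = (8584, -2424, 38136).
So ∂z/∂easting = −n_x/n_z = −0.22509 and ∂z/∂northing = −n_y/n_z = 0.06356.
Intercept c from TP1: 478 + 115.70 − 36.93 = 556.77.
At (336, 566): z_contact = −75.63 + 35.98 + 556.77 = 517.11 m.
Depth below ground = 530.8 − 517.11 = 13.7 m.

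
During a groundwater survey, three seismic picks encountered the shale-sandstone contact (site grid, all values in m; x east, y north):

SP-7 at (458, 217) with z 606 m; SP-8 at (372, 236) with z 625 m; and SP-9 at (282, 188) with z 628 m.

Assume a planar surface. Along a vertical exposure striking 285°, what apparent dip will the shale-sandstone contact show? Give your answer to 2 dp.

12.66°

Let the plane be z = a·x + b·y + c.
SP-8−SP-7: −86a + 19b = 19;  SP-9−SP-7: −176a − 29b = 22.
Solving gives a = −0.16598, b = 0.24872.
Unit vector along 285° is (sin 285°, cos 285°) = (-0.9659, 0.2588).
Slope in that direction = a·(-0.9659) + b·(0.2588) = 0.22470.
Apparent dip = arctan|0.22470| = 12.66° (true dip is 16.6°, so apparent ≤ true as expected).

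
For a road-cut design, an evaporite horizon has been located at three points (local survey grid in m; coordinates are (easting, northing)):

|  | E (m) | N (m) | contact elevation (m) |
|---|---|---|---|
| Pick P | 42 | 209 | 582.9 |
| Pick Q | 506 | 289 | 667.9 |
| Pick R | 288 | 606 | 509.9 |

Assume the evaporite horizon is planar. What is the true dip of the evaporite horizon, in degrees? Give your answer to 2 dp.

Let the plane be z = a·E + b·N + c.
Pick Q−Pick P: 464a + 80b = 85;  Pick R−Pick P: 246a + 397b = −73.
Solving gives a = 0.24060, b = −0.33296.
Gradient magnitude |∇z| = √(a² + b²) = √(0.05789 + 0.11087) = 0.41079.
True dip = arctan(0.41079) = 22.33°, dipping toward NW (azimuth ≈ 324°).

22.33°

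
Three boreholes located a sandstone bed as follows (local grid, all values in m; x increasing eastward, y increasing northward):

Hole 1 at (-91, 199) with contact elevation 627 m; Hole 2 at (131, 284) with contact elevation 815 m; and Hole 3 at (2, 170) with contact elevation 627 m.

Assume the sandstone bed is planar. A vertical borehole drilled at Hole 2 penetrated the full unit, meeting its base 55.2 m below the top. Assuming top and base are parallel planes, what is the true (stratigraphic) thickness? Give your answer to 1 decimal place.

34.0 m

Two edge vectors: Hole 1→Hole 2 = (222, 85, 188), Hole 1→Hole 3 = (93, -29, 0).
Normal n = (Hole 1→Hole 2) × (Hole 1→Hole 3) = (5452, 17484, -14343).
So ∂z/∂x = −n_x/n_z = 0.38012 and ∂z/∂y = −n_y/n_z = 1.21899.
|∇z| = √(a²+b²) = 1.27688, so dip δ = arctan(1.27688) = 51.93°.
True thickness = vertical thickness × cos δ = 55.2 × cos 51.93° = 34.0 m.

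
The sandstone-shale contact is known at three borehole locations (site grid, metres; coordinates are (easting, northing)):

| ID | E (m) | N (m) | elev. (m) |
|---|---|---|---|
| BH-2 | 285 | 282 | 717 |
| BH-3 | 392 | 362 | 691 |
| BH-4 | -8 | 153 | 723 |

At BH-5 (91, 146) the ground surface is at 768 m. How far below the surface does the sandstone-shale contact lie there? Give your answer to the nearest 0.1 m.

10.4 m

Two edge vectors: BH-2→BH-3 = (107, 80, -26), BH-2→BH-4 = (-293, -129, 6).
Normal n = (BH-2→BH-3) × (BH-2→BH-4) = (-2874, 6976, 9637).
So ∂z/∂E = −n_x/n_z = 0.29823 and ∂z/∂N = −n_y/n_z = −0.72388.
Intercept c from BH-2: 717 − 84.99 + 204.13 = 836.14.
At (91, 146): z_contact = 27.14 − 105.69 + 836.14 = 757.59 m.
Depth below ground = 768 − 757.59 = 10.4 m.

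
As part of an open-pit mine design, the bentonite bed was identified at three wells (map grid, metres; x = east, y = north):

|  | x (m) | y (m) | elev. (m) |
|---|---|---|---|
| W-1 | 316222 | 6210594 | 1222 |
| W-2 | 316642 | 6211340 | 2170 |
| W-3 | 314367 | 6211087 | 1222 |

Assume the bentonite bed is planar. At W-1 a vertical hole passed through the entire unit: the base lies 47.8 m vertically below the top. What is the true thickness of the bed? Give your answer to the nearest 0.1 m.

Let the plane be z = a·x + b·y + c.
W-2−W-1: 420a + 746b = 948;  W-3−W-1: −1855a + 493b = 0.
Solving gives a = 0.29378, b = 1.10538.
|∇z| = √(a²+b²) = 1.14375, so dip δ = arctan(1.14375) = 48.84°.
True thickness = vertical thickness × cos δ = 47.8 × cos 48.84° = 31.5 m.

31.5 m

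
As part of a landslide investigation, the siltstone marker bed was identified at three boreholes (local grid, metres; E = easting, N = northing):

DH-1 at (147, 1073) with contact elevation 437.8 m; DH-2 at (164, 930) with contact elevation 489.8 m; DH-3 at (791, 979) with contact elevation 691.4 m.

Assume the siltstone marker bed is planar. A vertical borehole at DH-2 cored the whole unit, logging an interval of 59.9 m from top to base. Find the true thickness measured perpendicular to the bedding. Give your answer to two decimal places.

54.14 m

Let the plane be z = a·E + b·N + c.
DH-2−DH-1: 17a − 143b = 52;  DH-3−DH-1: 644a − 94b = 253.6.
Solving gives a = 0.34673, b = −0.32242.
|∇z| = √(a²+b²) = 0.47347, so dip δ = arctan(0.47347) = 25.34°.
True thickness = vertical thickness × cos δ = 59.9 × cos 25.34° = 54.14 m.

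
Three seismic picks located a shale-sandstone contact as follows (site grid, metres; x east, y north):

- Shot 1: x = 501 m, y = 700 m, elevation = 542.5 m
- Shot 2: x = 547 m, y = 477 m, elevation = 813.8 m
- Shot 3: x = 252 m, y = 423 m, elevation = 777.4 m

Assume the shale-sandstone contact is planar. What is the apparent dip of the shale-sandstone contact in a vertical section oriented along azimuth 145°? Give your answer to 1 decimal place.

Let the plane be z = a·x + b·y + c.
Shot 2−Shot 1: 46a − 223b = 271.3;  Shot 3−Shot 1: −249a − 277b = 234.9.
Solving gives a = 0.33350, b = −1.14780.
Unit vector along 145° is (sin 145°, cos 145°) = (0.5736, -0.8192).
Slope in that direction = a·(0.5736) + b·(-0.8192) = 1.13151.
Apparent dip = arctan|1.13151| = 48.5° (true dip is 50.1°, so apparent ≤ true as expected).

48.5°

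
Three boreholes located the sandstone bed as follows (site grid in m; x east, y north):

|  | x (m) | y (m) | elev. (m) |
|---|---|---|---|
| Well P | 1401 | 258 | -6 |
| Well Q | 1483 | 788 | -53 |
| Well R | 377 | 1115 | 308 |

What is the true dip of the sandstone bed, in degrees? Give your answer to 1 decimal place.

18.7°

Let the plane be z = a·x + b·y + c.
Well Q−Well P: 82a + 530b = −47;  Well R−Well P: −1024a + 857b = 314.
Solving gives a = −0.33720, b = −0.03651.
Gradient magnitude |∇z| = √(a² + b²) = √(0.11370 + 0.00133) = 0.33917.
True dip = arctan(0.33917) = 18.7°, dipping toward E (azimuth ≈ 084°).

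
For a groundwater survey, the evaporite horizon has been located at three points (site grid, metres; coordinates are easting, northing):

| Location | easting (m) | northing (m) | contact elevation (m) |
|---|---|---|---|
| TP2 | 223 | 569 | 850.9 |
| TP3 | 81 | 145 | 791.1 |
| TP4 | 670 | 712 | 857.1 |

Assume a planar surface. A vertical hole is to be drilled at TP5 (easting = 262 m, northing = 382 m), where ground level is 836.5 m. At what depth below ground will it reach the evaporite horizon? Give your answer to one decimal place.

Two edge vectors: TP2→TP3 = (-142, -424, -59.8), TP2→TP4 = (447, 143, 6.2).
Normal n = (TP2→TP3) × (TP2→TP4) = (5922.6, -25850.2, 169222).
So ∂z/∂easting = −n_x/n_z = −0.03500 and ∂z/∂northing = −n_y/n_z = 0.15276.
Intercept c from TP2: 850.9 + 7.80 − 86.92 = 771.78.
At (262, 382): z_contact = −9.17 + 58.35 + 771.78 = 820.97 m.
Depth below ground = 836.5 − 820.97 = 15.5 m.

15.5 m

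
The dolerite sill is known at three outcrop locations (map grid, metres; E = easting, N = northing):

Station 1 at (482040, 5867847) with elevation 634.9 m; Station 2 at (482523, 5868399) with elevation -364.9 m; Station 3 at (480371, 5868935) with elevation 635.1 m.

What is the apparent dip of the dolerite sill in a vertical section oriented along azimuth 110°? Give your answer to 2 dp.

Two edge vectors: Station 1→Station 2 = (483, 552, -999.8), Station 1→Station 3 = (-1669, 1088, 0.2).
Normal n = (Station 1→Station 2) × (Station 1→Station 3) = (1087892.8, 1668569.6, 1446792).
So ∂z/∂E = −n_x/n_z = −0.75193 and ∂z/∂N = −n_y/n_z = −1.15329.
Unit vector along 110° is (sin 110°, cos 110°) = (0.9397, -0.3420).
Slope in that direction = a·(0.9397) + b·(-0.3420) = −0.31214.
Apparent dip = arctan|0.31214| = 17.34° (true dip is 54.0°, so apparent ≤ true as expected).

17.34°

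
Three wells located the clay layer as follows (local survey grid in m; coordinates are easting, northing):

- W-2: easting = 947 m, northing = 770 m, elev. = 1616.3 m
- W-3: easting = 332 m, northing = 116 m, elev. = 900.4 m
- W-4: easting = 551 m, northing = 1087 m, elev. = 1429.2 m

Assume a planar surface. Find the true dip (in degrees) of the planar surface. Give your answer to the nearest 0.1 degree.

40.5°

Let the plane be z = a·easting + b·northing + c.
W-3−W-2: −615a − 654b = −715.9;  W-4−W-2: −396a + 317b = −187.1.
Solving gives a = 0.76949, b = 0.37104.
Gradient magnitude |∇z| = √(a² + b²) = √(0.59212 + 0.13767) = 0.85428.
True dip = arctan(0.85428) = 40.5°, dipping toward WSW (azimuth ≈ 244°).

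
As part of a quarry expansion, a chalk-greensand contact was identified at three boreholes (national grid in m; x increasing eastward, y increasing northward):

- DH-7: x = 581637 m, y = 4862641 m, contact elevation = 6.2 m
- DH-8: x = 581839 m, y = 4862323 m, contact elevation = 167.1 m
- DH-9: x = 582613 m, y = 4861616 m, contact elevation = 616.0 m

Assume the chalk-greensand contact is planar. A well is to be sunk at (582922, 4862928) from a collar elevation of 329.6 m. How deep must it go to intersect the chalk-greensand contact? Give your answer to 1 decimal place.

56.8 m

Let the plane be z = a·x + b·y + c.
DH-8−DH-7: 202a − 318b = 160.9;  DH-9−DH-7: 976a − 1025b = 609.8.
Solving gives a = 0.280627771, b = −0.327714435.
Then c = 6.2 − a·581637 − b·4862641 = 1430340.35.
At (582922, 4862928): z_contact = 163584.10 − 1593651.70 + 1430340.35 = 272.75 m.
Depth below ground = 329.6 − 272.75 = 56.8 m.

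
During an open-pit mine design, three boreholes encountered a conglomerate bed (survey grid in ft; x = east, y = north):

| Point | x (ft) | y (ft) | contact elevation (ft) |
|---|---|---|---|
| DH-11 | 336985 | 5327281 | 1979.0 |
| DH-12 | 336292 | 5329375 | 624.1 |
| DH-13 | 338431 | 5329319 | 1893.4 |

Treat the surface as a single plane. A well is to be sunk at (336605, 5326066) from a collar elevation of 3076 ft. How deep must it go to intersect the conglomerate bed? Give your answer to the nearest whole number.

Two edge vectors: DH-11→DH-12 = (-693, 2094, -1354.9), DH-11→DH-13 = (1446, 2038, -85.6).
Normal n = (DH-11→DH-12) × (DH-11→DH-13) = (2582039.8, -2018506.2, -4440258).
So ∂z/∂x = −n_x/n_z = 0.58150671 and ∂z/∂y = −n_y/n_z = −0.45459210.
Intercept c from DH-11: 1979 − 195959.04 + 2421739.85 = 2227759.81.
At (336605, 5326066): z_contact = 195738.1 − 2421187.5 + 2227759.81 = 2310.4 ft.
Depth below ground = 3076 − 2310.4 = 766 ft.

766 ft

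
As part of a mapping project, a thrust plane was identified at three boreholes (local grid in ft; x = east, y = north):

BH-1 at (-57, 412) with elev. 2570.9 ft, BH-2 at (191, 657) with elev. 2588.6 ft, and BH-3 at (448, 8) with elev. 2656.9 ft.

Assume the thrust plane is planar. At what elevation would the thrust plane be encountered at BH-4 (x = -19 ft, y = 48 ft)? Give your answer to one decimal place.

2595.8 ft

Two edge vectors: BH-1→BH-2 = (248, 245, 17.7), BH-1→BH-3 = (505, -404, 86).
Normal n = (BH-1→BH-2) × (BH-1→BH-3) = (28220.8, -12389.5, -223917).
So ∂z/∂x = −n_x/n_z = 0.12603 and ∂z/∂y = −n_y/n_z = −0.05533.
Intercept c from BH-1: 2570.9 + 7.18 + 22.80 = 2600.88.
At (-19, 48): z = −2.4 − 2.7 + 2600.88 = 2595.8 ft.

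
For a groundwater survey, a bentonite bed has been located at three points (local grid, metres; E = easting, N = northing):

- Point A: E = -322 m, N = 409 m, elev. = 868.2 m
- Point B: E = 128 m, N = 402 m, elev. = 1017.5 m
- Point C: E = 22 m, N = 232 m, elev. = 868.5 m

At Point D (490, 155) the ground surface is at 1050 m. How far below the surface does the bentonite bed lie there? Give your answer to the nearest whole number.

Let the plane be z = a·E + b·N + c.
Point B−Point A: 450a − 7b = 149.3;  Point C−Point A: 344a − 177b = 0.3.
Solving gives a = 0.34209, b = 0.66317.
Then c = 868.2 − a·-322 − b·409 = 707.12.
At (490, 155): z_contact = 167.6 + 102.8 + 707.12 = 977.5 m.
Depth below ground = 1050 − 977.5 = 72 m.

72 m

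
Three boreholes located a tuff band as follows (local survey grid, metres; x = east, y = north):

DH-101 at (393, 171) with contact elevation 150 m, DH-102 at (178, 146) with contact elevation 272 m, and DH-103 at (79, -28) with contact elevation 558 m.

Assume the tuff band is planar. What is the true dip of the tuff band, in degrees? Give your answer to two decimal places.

Let the plane be z = a·x + b·y + c.
DH-102−DH-101: −215a − 25b = 122;  DH-103−DH-101: −314a − 199b = 408.
Solving gives a = −0.40298, b = −1.41440.
Gradient magnitude |∇z| = √(a² + b²) = √(0.16239 + 2.00052) = 1.47068.
True dip = arctan(1.47068) = 55.79°, dipping toward NNE (azimuth ≈ 016°).

55.79°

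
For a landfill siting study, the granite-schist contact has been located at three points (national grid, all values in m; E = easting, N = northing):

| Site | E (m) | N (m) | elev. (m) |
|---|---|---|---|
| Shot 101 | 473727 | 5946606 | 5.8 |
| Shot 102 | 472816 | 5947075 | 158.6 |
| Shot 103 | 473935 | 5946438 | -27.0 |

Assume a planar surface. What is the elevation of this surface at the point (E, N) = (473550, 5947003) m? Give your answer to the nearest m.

Two edge vectors: Shot 101→Shot 102 = (-911, 469, 152.8), Shot 101→Shot 103 = (208, -168, -32.8).
Normal n = (Shot 101→Shot 102) × (Shot 101→Shot 103) = (10287.2, 1901.6, 55496).
So ∂z/∂E = −n_x/n_z = −0.18536831 and ∂z/∂N = −n_y/n_z = −0.03426553.
Intercept c from Shot 101: 5.8 + 87813.98 + 203763.62 = 291583.40.
At (473550, 5947003): z = −87781.2 − 203777.2 + 291583.40 = 25.0 m.

25 m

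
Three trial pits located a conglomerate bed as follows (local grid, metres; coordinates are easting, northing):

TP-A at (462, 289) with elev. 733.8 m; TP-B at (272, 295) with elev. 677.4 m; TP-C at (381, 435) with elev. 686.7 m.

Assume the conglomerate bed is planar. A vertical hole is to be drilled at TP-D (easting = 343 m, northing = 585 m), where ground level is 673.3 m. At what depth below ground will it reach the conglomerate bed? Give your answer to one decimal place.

Two edge vectors: TP-A→TP-B = (-190, 6, -56.4), TP-A→TP-C = (-81, 146, -47.1).
Normal n = (TP-A→TP-B) × (TP-A→TP-C) = (7951.8, -4380.6, -27254).
So ∂z/∂easting = −n_x/n_z = 0.29177 and ∂z/∂northing = −n_y/n_z = −0.16073.
Intercept c from TP-A: 733.8 − 134.80 + 46.45 = 645.46.
At (343, 585): z_contact = 100.08 − 94.03 + 645.46 = 651.50 m.
Depth below ground = 673.3 − 651.50 = 21.8 m.

21.8 m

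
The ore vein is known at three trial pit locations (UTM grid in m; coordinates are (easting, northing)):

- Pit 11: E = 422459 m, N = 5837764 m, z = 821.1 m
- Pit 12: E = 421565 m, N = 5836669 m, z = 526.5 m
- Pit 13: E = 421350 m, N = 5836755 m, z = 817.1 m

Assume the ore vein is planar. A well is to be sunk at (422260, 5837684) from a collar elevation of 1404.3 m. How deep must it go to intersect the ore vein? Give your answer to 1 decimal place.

Two edge vectors: Pit 11→Pit 12 = (-894, -1095, -294.6), Pit 11→Pit 13 = (-1109, -1009, -4).
Normal n = (Pit 11→Pit 12) × (Pit 11→Pit 13) = (-292871.4, 323135.4, -312309).
So ∂z/∂E = −n_x/n_z = −0.937761640 and ∂z/∂N = −n_y/n_z = 1.034665668.
Intercept c from Pit 11: 821.1 + 396165.84 − 6040133.99 = −5643147.04.
At (422260, 5837684): z_contact = −395979.23 + 6040051.21 − 5643147.04 = 924.94 m.
Depth below ground = 1404.3 − 924.94 = 479.4 m.

479.4 m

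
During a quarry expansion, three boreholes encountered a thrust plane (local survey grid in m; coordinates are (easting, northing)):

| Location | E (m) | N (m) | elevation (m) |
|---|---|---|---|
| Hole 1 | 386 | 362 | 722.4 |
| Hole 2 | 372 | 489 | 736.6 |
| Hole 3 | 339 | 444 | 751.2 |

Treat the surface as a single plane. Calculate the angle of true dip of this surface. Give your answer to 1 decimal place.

Let the plane be z = a·E + b·N + c.
Hole 2−Hole 1: −14a + 127b = 14.2;  Hole 3−Hole 1: −47a + 82b = 28.8.
Solving gives a = −0.51715, b = 0.05480.
Gradient magnitude |∇z| = √(a² + b²) = √(0.26745 + 0.00300) = 0.52005.
True dip = arctan(0.52005) = 27.5°, dipping toward E (azimuth ≈ 096°).

27.5°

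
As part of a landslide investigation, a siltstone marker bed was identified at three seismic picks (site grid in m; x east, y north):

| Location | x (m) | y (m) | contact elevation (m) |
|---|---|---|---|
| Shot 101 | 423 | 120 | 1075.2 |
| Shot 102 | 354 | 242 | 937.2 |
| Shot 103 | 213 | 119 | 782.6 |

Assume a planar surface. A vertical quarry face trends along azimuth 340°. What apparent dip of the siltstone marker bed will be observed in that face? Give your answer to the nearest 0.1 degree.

38.6°

Let the plane be z = a·x + b·y + c.
Shot 102−Shot 101: −69a + 122b = −138;  Shot 103−Shot 101: −210a − 1b = −292.6.
Solving gives a = 1.39496, b = −0.34219.
Unit vector along 340° is (sin 340°, cos 340°) = (-0.3420, 0.9397).
Slope in that direction = a·(-0.3420) + b·(0.9397) = −0.79866.
Apparent dip = arctan|0.79866| = 38.6° (true dip is 55.2°, so apparent ≤ true as expected).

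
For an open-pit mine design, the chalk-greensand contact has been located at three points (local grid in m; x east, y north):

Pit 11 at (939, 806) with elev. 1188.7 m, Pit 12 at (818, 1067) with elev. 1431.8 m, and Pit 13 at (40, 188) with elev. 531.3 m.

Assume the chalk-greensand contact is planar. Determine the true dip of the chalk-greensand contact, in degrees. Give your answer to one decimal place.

44.0°

Let the plane be z = a·x + b·y + c.
Pit 12−Pit 11: −121a + 261b = 243.1;  Pit 13−Pit 11: −899a − 618b = −657.4.
Solving gives a = 0.06899, b = 0.96340.
Gradient magnitude |∇z| = √(a² + b²) = √(0.00476 + 0.92814) = 0.96587.
True dip = arctan(0.96587) = 44.0°, dipping toward S (azimuth ≈ 184°).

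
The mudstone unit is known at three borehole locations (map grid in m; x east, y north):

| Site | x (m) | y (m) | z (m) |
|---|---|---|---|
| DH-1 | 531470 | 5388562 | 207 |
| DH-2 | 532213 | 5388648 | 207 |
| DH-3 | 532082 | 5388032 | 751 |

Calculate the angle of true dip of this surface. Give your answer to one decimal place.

42.3°

Two edge vectors: DH-1→DH-2 = (743, 86, 0), DH-1→DH-3 = (612, -530, 544).
Normal n = (DH-1→DH-2) × (DH-1→DH-3) = (46784, -404192, -446422).
So ∂z/∂x = −n_x/n_z = 0.10480 and ∂z/∂y = −n_y/n_z = −0.90540.
Gradient magnitude |∇z| = √(a² + b²) = √(0.01098 + 0.81976) = 0.91145.
True dip = arctan(0.91145) = 42.3°, dipping toward N (azimuth ≈ 353°).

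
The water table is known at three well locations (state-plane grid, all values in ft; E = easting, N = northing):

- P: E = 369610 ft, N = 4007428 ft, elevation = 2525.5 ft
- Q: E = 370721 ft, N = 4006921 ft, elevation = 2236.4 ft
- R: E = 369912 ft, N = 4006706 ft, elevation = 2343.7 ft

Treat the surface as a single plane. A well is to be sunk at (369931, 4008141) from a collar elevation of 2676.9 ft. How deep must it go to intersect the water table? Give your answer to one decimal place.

83.1 ft

Let the plane be z = a·E + b·N + c.
Q−P: 1111a − 507b = −289.1;  R−P: 302a − 722b = −181.8.
Solving gives a = −0.179587938, b = 0.176682054.
Then c = 2525.5 − a·369610 − b·4007428 = −639137.61.
At (369931, 4008141): z_contact = −66435.15 + 708166.58 − 639137.61 = 2593.83 ft.
Depth below ground = 2676.9 − 2593.83 = 83.1 ft.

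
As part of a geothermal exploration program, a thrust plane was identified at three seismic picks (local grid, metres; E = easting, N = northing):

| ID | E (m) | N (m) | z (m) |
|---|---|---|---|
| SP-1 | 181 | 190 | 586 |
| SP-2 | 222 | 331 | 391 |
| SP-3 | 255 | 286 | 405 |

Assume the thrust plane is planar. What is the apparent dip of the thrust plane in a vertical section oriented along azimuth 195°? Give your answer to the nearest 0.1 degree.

Let the plane be z = a·E + b·N + c.
SP-2−SP-1: 41a + 141b = −195;  SP-3−SP-1: 74a + 96b = −181.
Solving gives a = −1.04663, b = −1.07864.
Unit vector along 195° is (sin 195°, cos 195°) = (-0.2588, -0.9659).
Slope in that direction = a·(-0.2588) + b·(-0.9659) = 1.31277.
Apparent dip = arctan|1.31277| = 52.7° (true dip is 56.4°, so apparent ≤ true as expected).

52.7°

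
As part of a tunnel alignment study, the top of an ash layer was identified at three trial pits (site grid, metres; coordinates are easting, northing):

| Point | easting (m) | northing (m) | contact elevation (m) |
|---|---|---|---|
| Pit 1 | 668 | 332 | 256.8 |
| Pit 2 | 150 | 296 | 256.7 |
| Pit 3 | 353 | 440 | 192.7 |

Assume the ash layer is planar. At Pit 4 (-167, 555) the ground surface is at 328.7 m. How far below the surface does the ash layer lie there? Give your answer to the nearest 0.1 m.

210.6 m

Two edge vectors: Pit 1→Pit 2 = (-518, -36, -0.1), Pit 1→Pit 3 = (-315, 108, -64.1).
Normal n = (Pit 1→Pit 2) × (Pit 1→Pit 3) = (2318.4, -33172.3, -67284).
So ∂z/∂easting = −n_x/n_z = 0.03446 and ∂z/∂northing = −n_y/n_z = −0.49302.
Intercept c from Pit 1: 256.8 − 23.02 + 163.68 = 397.47.
At (-167, 555): z_contact = −5.75 − 273.63 + 397.47 = 118.09 m.
Depth below ground = 328.7 − 118.09 = 210.6 m.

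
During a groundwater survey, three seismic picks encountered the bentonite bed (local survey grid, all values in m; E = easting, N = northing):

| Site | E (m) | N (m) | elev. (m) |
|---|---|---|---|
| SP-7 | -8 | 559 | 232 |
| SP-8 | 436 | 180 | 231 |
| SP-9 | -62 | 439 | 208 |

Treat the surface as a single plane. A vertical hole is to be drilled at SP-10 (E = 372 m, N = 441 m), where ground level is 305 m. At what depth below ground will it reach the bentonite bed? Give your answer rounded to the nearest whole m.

Let the plane be z = a·E + b·N + c.
SP-8−SP-7: 444a − 379b = −1;  SP-9−SP-7: −54a − 120b = −24.
Solving gives a = 0.12172, b = 0.14523.
Then c = 232 − a·-8 − b·559 = 151.79.
At (372, 441): z_contact = 45.3 + 64.0 + 151.79 = 261.1 m.
Depth below ground = 305 − 261.1 = 44 m.

44 m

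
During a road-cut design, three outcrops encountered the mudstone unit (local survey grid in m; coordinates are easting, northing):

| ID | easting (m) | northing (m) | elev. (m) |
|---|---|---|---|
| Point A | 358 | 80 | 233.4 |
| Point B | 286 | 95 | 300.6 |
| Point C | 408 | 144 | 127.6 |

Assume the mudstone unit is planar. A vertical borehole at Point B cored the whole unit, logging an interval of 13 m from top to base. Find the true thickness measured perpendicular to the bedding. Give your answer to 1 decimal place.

Two edge vectors: Point A→Point B = (-72, 15, 67.2), Point A→Point C = (50, 64, -105.8).
Normal n = (Point A→Point B) × (Point A→Point C) = (-5887.8, -4257.6, -5358).
So ∂z/∂easting = −n_x/n_z = −1.09888 and ∂z/∂northing = −n_y/n_z = −0.79462.
|∇z| = √(a²+b²) = 1.35608, so dip δ = arctan(1.35608) = 53.59°.
True thickness = vertical thickness × cos δ = 13 × cos 53.59° = 7.7 m.

7.7 m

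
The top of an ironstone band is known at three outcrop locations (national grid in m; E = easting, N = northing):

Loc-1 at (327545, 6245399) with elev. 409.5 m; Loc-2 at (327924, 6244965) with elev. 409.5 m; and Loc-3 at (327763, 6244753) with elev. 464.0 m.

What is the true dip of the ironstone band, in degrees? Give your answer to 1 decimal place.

Two edge vectors: Loc-1→Loc-2 = (379, -434, 0), Loc-1→Loc-3 = (218, -646, 54.5).
Normal n = (Loc-1→Loc-2) × (Loc-1→Loc-3) = (-23653, -20655.5, -150222).
So ∂z/∂E = −n_x/n_z = −0.15745 and ∂z/∂N = −n_y/n_z = −0.13750.
Gradient magnitude |∇z| = √(a² + b²) = √(0.02479 + 0.01891) = 0.20904.
True dip = arctan(0.20904) = 11.8°, dipping toward NE (azimuth ≈ 049°).

11.8°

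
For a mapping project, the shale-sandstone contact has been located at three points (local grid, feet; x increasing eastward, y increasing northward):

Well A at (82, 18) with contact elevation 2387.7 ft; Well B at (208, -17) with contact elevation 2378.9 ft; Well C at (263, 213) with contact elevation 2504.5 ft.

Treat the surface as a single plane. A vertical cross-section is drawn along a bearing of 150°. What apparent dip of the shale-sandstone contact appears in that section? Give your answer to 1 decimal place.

Let the plane be z = a·x + b·y + c.
Well B−Well A: 126a − 35b = −8.8;  Well C−Well A: 181a + 195b = 116.8.
Solving gives a = 0.07675, b = 0.52773.
Unit vector along 150° is (sin 150°, cos 150°) = (0.5000, -0.8660).
Slope in that direction = a·(0.5000) + b·(-0.8660) = −0.41865.
Apparent dip = arctan|0.41865| = 22.7° (true dip is 28.1°, so apparent ≤ true as expected).

22.7°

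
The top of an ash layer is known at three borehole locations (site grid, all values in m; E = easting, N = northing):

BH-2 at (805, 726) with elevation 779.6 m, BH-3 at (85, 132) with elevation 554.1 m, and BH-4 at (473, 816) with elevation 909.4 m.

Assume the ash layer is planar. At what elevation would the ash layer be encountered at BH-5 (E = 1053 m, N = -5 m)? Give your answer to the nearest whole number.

Let the plane be z = a·E + b·N + c.
BH-3−BH-2: −720a − 594b = −225.5;  BH-4−BH-2: −332a + 90b = 129.8.
Solving gives a = −0.21681, b = 0.64243.
Then c = 779.6 − a·805 − b·726 = 487.73.
At (1053, -5): z = −228.3 − 3.2 + 487.73 = 256.2 m.

256 m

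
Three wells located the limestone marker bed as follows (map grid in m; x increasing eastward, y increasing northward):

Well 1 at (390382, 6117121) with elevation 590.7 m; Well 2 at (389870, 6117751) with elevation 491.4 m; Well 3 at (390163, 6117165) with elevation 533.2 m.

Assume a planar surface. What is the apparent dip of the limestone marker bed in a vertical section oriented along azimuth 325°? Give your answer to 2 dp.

Two edge vectors: Well 1→Well 2 = (-512, 630, -99.3), Well 1→Well 3 = (-219, 44, -57.5).
Normal n = (Well 1→Well 2) × (Well 1→Well 3) = (-31855.8, -7693.3, 115442).
So ∂z/∂x = −n_x/n_z = 0.27595 and ∂z/∂y = −n_y/n_z = 0.06664.
Unit vector along 325° is (sin 325°, cos 325°) = (-0.5736, 0.8192).
Slope in that direction = a·(-0.5736) + b·(0.8192) = −0.10369.
Apparent dip = arctan|0.10369| = 5.92° (true dip is 15.8°, so apparent ≤ true as expected).

5.92°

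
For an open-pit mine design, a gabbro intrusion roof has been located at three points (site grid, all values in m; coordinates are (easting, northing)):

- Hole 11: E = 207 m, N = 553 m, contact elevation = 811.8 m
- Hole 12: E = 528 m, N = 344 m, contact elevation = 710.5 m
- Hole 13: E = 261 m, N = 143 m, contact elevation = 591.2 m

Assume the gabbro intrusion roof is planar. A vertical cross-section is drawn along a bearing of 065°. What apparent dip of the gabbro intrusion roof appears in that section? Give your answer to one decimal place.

Two edge vectors: Hole 11→Hole 12 = (321, -209, -101.3), Hole 11→Hole 13 = (54, -410, -220.6).
Normal n = (Hole 11→Hole 12) × (Hole 11→Hole 13) = (4572.4, 65342.4, -120324).
So ∂z/∂E = −n_x/n_z = 0.03800 and ∂z/∂N = −n_y/n_z = 0.54305.
Unit vector along 065° is (sin 65°, cos 65°) = (0.9063, 0.4226).
Slope in that direction = a·(0.9063) + b·(0.4226) = 0.26394.
Apparent dip = arctan|0.26394| = 14.8° (true dip is 28.6°, so apparent ≤ true as expected).

14.8°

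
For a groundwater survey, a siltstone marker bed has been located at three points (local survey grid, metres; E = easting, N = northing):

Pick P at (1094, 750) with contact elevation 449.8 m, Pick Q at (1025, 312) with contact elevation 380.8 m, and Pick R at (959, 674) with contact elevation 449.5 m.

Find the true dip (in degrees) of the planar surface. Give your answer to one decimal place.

11.1°

Let the plane be z = a·E + b·N + c.
Pick Q−Pick P: −69a − 438b = −69;  Pick R−Pick P: −135a − 76b = −0.3.
Solving gives a = −0.09488, b = 0.17248.
Gradient magnitude |∇z| = √(a² + b²) = √(0.00900 + 0.02975) = 0.19685.
True dip = arctan(0.19685) = 11.1°, dipping toward SSE (azimuth ≈ 151°).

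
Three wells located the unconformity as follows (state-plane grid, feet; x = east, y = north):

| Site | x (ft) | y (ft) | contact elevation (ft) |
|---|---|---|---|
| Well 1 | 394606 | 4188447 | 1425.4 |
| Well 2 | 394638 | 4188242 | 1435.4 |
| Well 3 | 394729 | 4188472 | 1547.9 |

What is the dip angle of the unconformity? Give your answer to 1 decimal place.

Two edge vectors: Well 1→Well 2 = (32, -205, 10), Well 1→Well 3 = (123, 25, 122.5).
Normal n = (Well 1→Well 2) × (Well 1→Well 3) = (-25362.5, -2690, 26015).
So ∂z/∂x = −n_x/n_z = 0.97492 and ∂z/∂y = −n_y/n_z = 0.10340.
Gradient magnitude |∇z| = √(a² + b²) = √(0.95047 + 0.01069) = 0.98039.
True dip = arctan(0.98039) = 44.4°, dipping toward W (azimuth ≈ 264°).

44.4°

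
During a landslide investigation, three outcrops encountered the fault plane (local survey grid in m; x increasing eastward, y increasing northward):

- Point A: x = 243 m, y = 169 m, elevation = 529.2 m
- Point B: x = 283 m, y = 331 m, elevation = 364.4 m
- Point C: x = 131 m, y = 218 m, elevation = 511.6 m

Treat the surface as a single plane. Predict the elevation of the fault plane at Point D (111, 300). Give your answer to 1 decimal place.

438.6 m

Let the plane be z = a·x + b·y + c.
Point B−Point A: 40a + 162b = −164.8;  Point C−Point A: −112a + 49b = −17.6.
Solving gives a = −0.25985, b = −0.95312.
Then c = 529.2 − a·243 − b·169 = 753.42.
At (111, 300): z = −28.8 − 285.9 + 753.42 = 438.6 m.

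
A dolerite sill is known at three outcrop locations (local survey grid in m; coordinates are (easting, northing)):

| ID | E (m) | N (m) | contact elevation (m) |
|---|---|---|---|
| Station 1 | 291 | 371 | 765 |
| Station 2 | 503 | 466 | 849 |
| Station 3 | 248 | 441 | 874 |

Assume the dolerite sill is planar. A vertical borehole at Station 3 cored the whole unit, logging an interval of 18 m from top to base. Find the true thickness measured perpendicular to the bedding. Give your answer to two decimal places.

Let the plane be z = a·E + b·N + c.
Station 2−Station 1: 212a + 95b = 84;  Station 3−Station 1: −43a + 70b = 109.
Solving gives a = −0.23646, b = 1.41189.
|∇z| = √(a²+b²) = 1.43155, so dip δ = arctan(1.43155) = 55.06°.
True thickness = vertical thickness × cos δ = 18 × cos 55.06° = 10.31 m.

10.31 m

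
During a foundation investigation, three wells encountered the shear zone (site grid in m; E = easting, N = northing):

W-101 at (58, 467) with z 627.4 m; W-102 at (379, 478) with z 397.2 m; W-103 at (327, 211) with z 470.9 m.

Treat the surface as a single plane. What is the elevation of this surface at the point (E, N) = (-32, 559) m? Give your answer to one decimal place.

678.9 m

Two edge vectors: W-101→W-102 = (321, 11, -230.2), W-101→W-103 = (269, -256, -156.5).
Normal n = (W-101→W-102) × (W-101→W-103) = (-60652.7, -11687.3, -85135).
So ∂z/∂E = −n_x/n_z = −0.71243 and ∂z/∂N = −n_y/n_z = −0.13728.
Intercept c from W-101: 627.4 + 41.32 + 64.11 = 732.83.
At (-32, 559): z = 22.8 − 76.7 + 732.83 = 678.9 m.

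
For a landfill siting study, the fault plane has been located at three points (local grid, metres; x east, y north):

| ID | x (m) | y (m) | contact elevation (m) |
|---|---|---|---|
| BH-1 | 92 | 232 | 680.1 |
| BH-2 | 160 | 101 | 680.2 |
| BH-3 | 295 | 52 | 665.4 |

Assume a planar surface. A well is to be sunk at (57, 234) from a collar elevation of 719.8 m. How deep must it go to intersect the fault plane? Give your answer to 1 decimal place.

Two edge vectors: BH-1→BH-2 = (68, -131, 0.1), BH-1→BH-3 = (203, -180, -14.7).
Normal n = (BH-1→BH-2) × (BH-1→BH-3) = (1943.7, 1019.9, 14353).
So ∂z/∂x = −n_x/n_z = −0.13542 and ∂z/∂y = −n_y/n_z = −0.07106.
Intercept c from BH-1: 680.1 + 12.46 + 16.49 = 709.04.
At (57, 234): z_contact = −7.72 − 16.63 + 709.04 = 684.70 m.
Depth below ground = 719.8 − 684.70 = 35.1 m.

35.1 m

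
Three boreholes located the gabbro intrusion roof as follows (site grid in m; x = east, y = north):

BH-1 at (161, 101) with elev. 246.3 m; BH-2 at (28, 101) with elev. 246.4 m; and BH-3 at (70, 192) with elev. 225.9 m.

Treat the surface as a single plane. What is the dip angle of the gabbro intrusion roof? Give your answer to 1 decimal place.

12.7°

Two edge vectors: BH-1→BH-2 = (-133, 0, 0.1), BH-1→BH-3 = (-91, 91, -20.4).
Normal n = (BH-1→BH-2) × (BH-1→BH-3) = (-9.1, -2722.3, -12103).
So ∂z/∂x = −n_x/n_z = −0.00075 and ∂z/∂y = −n_y/n_z = −0.22493.
Gradient magnitude |∇z| = √(a² + b²) = √(0.00000 + 0.05059) = 0.22493.
True dip = arctan(0.22493) = 12.7°, dipping toward N (azimuth ≈ 000°).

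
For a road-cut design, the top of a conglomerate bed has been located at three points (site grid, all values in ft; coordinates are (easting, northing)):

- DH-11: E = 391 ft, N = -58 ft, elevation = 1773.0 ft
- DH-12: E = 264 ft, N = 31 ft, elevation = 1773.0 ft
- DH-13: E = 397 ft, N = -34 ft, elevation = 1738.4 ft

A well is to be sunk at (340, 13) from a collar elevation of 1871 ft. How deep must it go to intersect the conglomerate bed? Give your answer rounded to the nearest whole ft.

Let the plane be z = a·E + b·N + c.
DH-12−DH-11: −127a + 89b = 0;  DH-13−DH-11: 6a + 24b = −34.6.
Solving gives a = −0.85969, b = −1.22674.
Then c = 1773 − a·391 − b·-58 = 2037.99.
At (340, 13): z_contact = −292.3 − 15.9 + 2037.99 = 1729.7 ft.
Depth below ground = 1871 − 1729.7 = 141 ft.

141 ft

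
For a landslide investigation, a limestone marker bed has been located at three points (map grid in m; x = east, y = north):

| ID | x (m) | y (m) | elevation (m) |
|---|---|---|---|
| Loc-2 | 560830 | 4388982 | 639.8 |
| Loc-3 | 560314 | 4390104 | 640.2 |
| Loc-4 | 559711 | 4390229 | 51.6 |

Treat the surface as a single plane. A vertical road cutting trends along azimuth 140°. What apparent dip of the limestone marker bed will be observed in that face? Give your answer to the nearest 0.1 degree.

17.4°

Let the plane be z = a·x + b·y + c.
Loc-3−Loc-2: −516a + 1122b = 0.4;  Loc-4−Loc-2: −1119a + 1247b = −588.2.
Solving gives a = 1.07907, b = 0.49661.
Unit vector along 140° is (sin 140°, cos 140°) = (0.6428, -0.7660).
Slope in that direction = a·(0.6428) + b·(-0.7660) = 0.31318.
Apparent dip = arctan|0.31318| = 17.4° (true dip is 49.9°, so apparent ≤ true as expected).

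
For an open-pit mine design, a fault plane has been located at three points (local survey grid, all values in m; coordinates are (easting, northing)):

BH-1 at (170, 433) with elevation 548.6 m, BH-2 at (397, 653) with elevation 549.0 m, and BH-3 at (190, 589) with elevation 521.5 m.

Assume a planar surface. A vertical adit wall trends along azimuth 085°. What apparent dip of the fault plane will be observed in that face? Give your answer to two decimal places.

9.99°

Let the plane be z = a·E + b·N + c.
BH-2−BH-1: 227a + 220b = 0.4;  BH-3−BH-1: 20a + 156b = −27.1.
Solving gives a = 0.19426, b = −0.19862.
Unit vector along 085° is (sin 85°, cos 85°) = (0.9962, 0.0872).
Slope in that direction = a·(0.9962) + b·(0.0872) = 0.17621.
Apparent dip = arctan|0.17621| = 9.99° (true dip is 15.5°, so apparent ≤ true as expected).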